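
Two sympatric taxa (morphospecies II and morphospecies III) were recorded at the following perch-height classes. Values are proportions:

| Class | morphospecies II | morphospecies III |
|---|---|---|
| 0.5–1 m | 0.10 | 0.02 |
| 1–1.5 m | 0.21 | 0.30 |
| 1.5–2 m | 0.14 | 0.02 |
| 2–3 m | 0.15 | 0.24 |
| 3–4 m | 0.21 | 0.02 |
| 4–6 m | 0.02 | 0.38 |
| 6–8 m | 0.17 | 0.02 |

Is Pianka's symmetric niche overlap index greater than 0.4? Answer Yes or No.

Σ p₁ᵢp₂ᵢ = 0.0020 + 0.0630 + 0.0028 + 0.0360 + 0.0042 + 0.0076 + 0.0034 = 0.1190
Σp_1ᵢ² = 0.10² + 0.21² + 0.14² + 0.15² + 0.21² + 0.02² + 0.17² = 0.0100 + 0.0441 + 0.0196 + 0.0225 + 0.0441 + 0.0004 + 0.0289 = 0.1696
Σp_2ᵢ² = 0.02² + 0.30² + 0.02² + 0.24² + 0.02² + 0.38² + 0.02² = 0.0004 + 0.0900 + 0.0004 + 0.0576 + 0.0004 + 0.1444 + 0.0004 = 0.2936
O = 0.1190 / √(0.1696 × 0.2936) = 0.1190 / 0.22315 = 0.5333
O = 0.5333 > 0.4 → Yes.

Yes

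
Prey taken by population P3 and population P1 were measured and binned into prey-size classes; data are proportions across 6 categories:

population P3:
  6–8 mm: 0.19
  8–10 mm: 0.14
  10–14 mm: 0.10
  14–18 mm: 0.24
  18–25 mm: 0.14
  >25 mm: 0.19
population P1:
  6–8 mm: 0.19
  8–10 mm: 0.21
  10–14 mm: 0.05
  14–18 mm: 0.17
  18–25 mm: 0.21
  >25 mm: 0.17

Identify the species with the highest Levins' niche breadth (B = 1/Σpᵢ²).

population P3

Σp_P3ᵢ² = 0.19² + 0.14² + 0.10² + 0.24² + 0.14² + 0.19² = 0.0361 + 0.0196 + 0.0100 + 0.0576 + 0.0196 + 0.0361 = 0.1790
B_P3 = 1 / 0.1790 = 5.5866
Σp_P1ᵢ² = 0.19² + 0.21² + 0.05² + 0.17² + 0.21² + 0.17² = 0.0361 + 0.0441 + 0.0025 + 0.0289 + 0.0441 + 0.0289 = 0.1846
B_P1 = 1 / 0.1846 = 5.4171
Highest B → broadest niche (most generalist): population P3 (B = 5.59).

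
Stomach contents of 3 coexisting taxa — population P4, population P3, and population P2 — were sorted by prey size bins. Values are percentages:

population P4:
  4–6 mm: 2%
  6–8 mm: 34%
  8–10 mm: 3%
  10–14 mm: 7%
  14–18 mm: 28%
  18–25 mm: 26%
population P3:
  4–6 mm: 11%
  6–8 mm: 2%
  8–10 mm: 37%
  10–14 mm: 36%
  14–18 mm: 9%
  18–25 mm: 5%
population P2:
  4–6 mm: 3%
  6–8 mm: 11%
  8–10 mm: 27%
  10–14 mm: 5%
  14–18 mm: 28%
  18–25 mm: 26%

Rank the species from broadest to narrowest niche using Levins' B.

Convert percentages to proportions (divide by 100).
Σp_P4ᵢ² = 0.02² + 0.34² + 0.03² + 0.07² + 0.28² + 0.26² = 0.0004 + 0.1156 + 0.0009 + 0.0049 + 0.0784 + 0.0676 = 0.2678
B_P4 = 1 / 0.2678 = 3.7341
Σp_P3ᵢ² = 0.11² + 0.02² + 0.37² + 0.36² + 0.09² + 0.05² = 0.0121 + 0.0004 + 0.1369 + 0.1296 + 0.0081 + 0.0025 = 0.2896
B_P3 = 1 / 0.2896 = 3.4530
Σp_P2ᵢ² = 0.03² + 0.11² + 0.27² + 0.05² + 0.28² + 0.26² = 0.0009 + 0.0121 + 0.0729 + 0.0025 + 0.0784 + 0.0676 = 0.2344
B_P2 = 1 / 0.2344 = 4.2662
Ranking by B (broadest → narrowest): population P2 (4.27) > population P4 (3.73) > population P3 (3.45)

population P2 > population P4 > population P3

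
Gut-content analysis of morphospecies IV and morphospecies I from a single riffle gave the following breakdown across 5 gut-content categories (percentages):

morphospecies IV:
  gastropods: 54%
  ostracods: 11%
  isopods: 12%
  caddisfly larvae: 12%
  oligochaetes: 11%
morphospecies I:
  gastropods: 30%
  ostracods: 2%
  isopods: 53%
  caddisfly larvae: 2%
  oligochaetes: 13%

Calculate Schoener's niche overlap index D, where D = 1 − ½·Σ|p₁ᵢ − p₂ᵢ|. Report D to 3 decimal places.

0.570

Convert percentages to proportions (divide by 100).
Σ|p₁ᵢ − p₂ᵢ| = 0.24 + 0.09 + 0.41 + 0.10 + 0.02 = 0.86
D = 1 − ½ × 0.86 = 1 − 0.430 = 0.57000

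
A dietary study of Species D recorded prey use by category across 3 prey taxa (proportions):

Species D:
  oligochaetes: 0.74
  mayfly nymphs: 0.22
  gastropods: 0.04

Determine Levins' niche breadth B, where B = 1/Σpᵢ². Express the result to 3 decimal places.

1.673

Σpᵢ² = 0.74² + 0.22² + 0.04² = 0.5476 + 0.0484 + 0.0016 = 0.5976
B = 1 / 0.5976 = 1.67336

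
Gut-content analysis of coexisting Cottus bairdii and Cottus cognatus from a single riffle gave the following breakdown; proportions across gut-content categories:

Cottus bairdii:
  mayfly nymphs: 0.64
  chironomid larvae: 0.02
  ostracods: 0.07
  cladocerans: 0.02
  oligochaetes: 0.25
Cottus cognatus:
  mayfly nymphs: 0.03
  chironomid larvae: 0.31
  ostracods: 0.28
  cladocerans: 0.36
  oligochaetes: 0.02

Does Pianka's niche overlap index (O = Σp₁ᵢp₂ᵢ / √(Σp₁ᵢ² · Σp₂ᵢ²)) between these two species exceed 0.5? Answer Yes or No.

Σ p₁ᵢp₂ᵢ = 0.0192 + 0.0062 + 0.0196 + 0.0072 + 0.0050 = 0.0572
Σp_1ᵢ² = 0.64² + 0.02² + 0.07² + 0.02² + 0.25² = 0.4096 + 0.0004 + 0.0049 + 0.0004 + 0.0625 = 0.4778
Σp_2ᵢ² = 0.03² + 0.31² + 0.28² + 0.36² + 0.02² = 0.0009 + 0.0961 + 0.0784 + 0.1296 + 0.0004 = 0.3054
O = 0.0572 / √(0.4778 × 0.3054) = 0.0572 / 0.38199 = 0.1497
O = 0.1497 < 0.5 → No.

No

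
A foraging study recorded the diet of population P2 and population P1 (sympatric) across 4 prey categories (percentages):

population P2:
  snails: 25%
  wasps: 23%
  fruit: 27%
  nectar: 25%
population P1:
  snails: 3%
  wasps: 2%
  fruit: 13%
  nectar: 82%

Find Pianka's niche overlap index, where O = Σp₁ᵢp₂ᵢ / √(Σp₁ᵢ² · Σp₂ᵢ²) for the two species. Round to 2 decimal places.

Convert percentages to proportions (divide by 100).
Σ p₁ᵢp₂ᵢ = 0.0075 + 0.0046 + 0.0351 + 0.2050 = 0.2522
Σp_1ᵢ² = 0.25² + 0.23² + 0.27² + 0.25² = 0.0625 + 0.0529 + 0.0729 + 0.0625 = 0.2508
Σp_2ᵢ² = 0.03² + 0.02² + 0.13² + 0.82² = 0.0009 + 0.0004 + 0.0169 + 0.6724 = 0.6906
O = 0.2522 / √(0.2508 × 0.6906) = 0.2522 / 0.41618 = 0.6060

0.61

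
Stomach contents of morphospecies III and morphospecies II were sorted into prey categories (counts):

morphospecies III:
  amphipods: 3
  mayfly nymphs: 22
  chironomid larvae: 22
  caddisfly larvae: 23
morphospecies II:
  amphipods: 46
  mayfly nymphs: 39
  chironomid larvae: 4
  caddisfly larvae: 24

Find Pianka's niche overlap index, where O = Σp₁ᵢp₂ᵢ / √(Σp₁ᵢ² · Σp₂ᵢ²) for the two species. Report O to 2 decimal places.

0.65

Proportions for morphospecies III (n=70): 3/70=0.0429, 22/70=0.3143, 22/70=0.3143, 23/70=0.3286
Proportions for morphospecies II (n=113): 46/113=0.4071, 39/113=0.3451, 4/113=0.0354, 24/113=0.2124
Σ p₁ᵢp₂ᵢ = 0.017465 + 0.108465 + 0.011126 + 0.069795 = 0.206851
Σp_1ᵢ² = 0.0429² + 0.3143² + 0.3143² + 0.3286² = 0.001840 + 0.098784 + 0.098784 + 0.107978 = 0.307386
Σp_2ᵢ² = 0.4071² + 0.3451² + 0.0354² + 0.2124² = 0.165730 + 0.119094 + 0.001253 + 0.045114 = 0.331191
O = 0.206851 / √(0.307386 × 0.331191) = 0.206851 / 0.3190666 = 0.6483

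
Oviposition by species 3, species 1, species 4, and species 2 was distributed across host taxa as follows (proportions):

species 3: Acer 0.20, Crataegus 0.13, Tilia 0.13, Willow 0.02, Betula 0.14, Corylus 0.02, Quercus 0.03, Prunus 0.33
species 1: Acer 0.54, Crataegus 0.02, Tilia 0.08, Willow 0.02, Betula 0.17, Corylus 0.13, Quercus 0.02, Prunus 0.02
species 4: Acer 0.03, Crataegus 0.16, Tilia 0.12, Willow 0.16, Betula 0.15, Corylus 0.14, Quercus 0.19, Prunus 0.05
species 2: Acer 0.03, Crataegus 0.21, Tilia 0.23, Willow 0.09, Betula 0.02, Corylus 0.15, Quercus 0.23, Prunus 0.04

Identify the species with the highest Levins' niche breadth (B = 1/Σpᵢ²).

species 4

Σp_3ᵢ² = 0.20² + 0.13² + 0.13² + 0.02² + 0.14² + 0.02² + 0.03² + 0.33² = 0.0400 + 0.0169 + 0.0169 + 0.0004 + 0.0196 + 0.0004 + 0.0009 + 0.1089 = 0.2040
B_3 = 1 / 0.2040 = 4.9020
Σp_1ᵢ² = 0.54² + 0.02² + 0.08² + 0.02² + 0.17² + 0.13² + 0.02² + 0.02² = 0.2916 + 0.0004 + 0.0064 + 0.0004 + 0.0289 + 0.0169 + 0.0004 + 0.0004 = 0.3454
B_1 = 1 / 0.3454 = 2.8952
Σp_4ᵢ² = 0.03² + 0.16² + 0.12² + 0.16² + 0.15² + 0.14² + 0.19² + 0.05² = 0.0009 + 0.0256 + 0.0144 + 0.0256 + 0.0225 + 0.0196 + 0.0361 + 0.0025 = 0.1472
B_4 = 1 / 0.1472 = 6.7935
Σp_2ᵢ² = 0.03² + 0.21² + 0.23² + 0.09² + 0.02² + 0.15² + 0.23² + 0.04² = 0.0009 + 0.0441 + 0.0529 + 0.0081 + 0.0004 + 0.0225 + 0.0529 + 0.0016 = 0.1834
B_2 = 1 / 0.1834 = 5.4526
Highest B → broadest niche (most generalist): species 4 (B = 6.79).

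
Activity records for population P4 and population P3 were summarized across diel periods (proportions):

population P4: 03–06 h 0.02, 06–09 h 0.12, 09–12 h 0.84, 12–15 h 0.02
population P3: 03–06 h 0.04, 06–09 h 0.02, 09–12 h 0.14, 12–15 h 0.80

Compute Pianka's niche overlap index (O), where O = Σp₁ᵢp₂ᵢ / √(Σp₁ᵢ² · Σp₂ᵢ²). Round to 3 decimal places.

Σ p₁ᵢp₂ᵢ = 0.0008 + 0.0024 + 0.1176 + 0.0160 = 0.1368
Σp_1ᵢ² = 0.02² + 0.12² + 0.84² + 0.02² = 0.0004 + 0.0144 + 0.7056 + 0.0004 = 0.7208
Σp_2ᵢ² = 0.04² + 0.02² + 0.14² + 0.80² = 0.0016 + 0.0004 + 0.0196 + 0.6400 = 0.6616
O = 0.1368 / √(0.7208 × 0.6616) = 0.1368 / 0.690566 = 0.19810

0.198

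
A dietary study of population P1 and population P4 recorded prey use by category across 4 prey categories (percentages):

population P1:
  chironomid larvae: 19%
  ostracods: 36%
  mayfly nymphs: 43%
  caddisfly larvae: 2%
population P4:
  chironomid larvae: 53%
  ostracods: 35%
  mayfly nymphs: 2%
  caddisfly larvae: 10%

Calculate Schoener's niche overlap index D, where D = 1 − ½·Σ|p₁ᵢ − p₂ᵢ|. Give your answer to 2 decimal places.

Convert percentages to proportions (divide by 100).
Σ|p₁ᵢ − p₂ᵢ| = 0.34 + 0.01 + 0.41 + 0.08 = 0.84
D = 1 − ½ × 0.84 = 1 − 0.420 = 0.5800

0.58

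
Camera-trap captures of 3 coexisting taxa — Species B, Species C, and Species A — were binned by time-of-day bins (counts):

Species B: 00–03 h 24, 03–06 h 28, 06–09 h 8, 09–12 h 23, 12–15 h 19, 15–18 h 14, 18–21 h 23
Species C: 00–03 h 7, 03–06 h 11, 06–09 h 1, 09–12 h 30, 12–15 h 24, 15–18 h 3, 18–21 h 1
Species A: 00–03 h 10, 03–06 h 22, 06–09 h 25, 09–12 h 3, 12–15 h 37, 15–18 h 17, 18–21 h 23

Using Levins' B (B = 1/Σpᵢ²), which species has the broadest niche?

Species B

Proportions for Species B (n=139): 24/139=0.1727, 28/139=0.2014, 8/139=0.0576, 23/139=0.1655, 19/139=0.1367, 14/139=0.1007, 23/139=0.1655
Proportions for Species C (n=77): 7/77=0.0909, 11/77=0.1429, 1/77=0.0130, 30/77=0.3896, 24/77=0.3117, 3/77=0.0390, 1/77=0.0130
Proportions for Species A (n=137): 10/137=0.0730, 22/137=0.1606, 25/137=0.1825, 3/137=0.0219, 37/137=0.2701, 17/137=0.1241, 23/137=0.1679
Σp_Bᵢ² = 0.1727² + 0.2014² + 0.0576² + 0.1655² + 0.1367² + 0.1007² + 0.1655² = 0.029825 + 0.040562 + 0.003318 + 0.027390 + 0.018687 + 0.010140 + 0.027390 = 0.157312
B_B = 1 / 0.157312 = 6.3568
Σp_Cᵢ² = 0.0909² + 0.1429² + 0.0130² + 0.3896² + 0.3117² + 0.0390² + 0.0130² = 0.008263 + 0.020420 + 0.000169 + 0.151788 + 0.097157 + 0.001521 + 0.000169 = 0.279487
B_C = 1 / 0.279487 = 3.5780
Σp_Aᵢ² = 0.0730² + 0.1606² + 0.1825² + 0.0219² + 0.2701² + 0.1241² + 0.1679² = 0.005329 + 0.025792 + 0.033306 + 0.000480 + 0.072954 + 0.015401 + 0.028190 = 0.181452
B_A = 1 / 0.181452 = 5.5111
Highest B → broadest niche (most generalist): Species B (B = 6.36).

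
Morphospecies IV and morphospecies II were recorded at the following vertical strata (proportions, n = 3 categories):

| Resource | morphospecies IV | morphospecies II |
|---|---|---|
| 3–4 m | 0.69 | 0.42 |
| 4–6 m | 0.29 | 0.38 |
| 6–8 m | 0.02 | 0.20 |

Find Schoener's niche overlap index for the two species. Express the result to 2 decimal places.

0.73

Σ|p₁ᵢ − p₂ᵢ| = 0.27 + 0.09 + 0.18 = 0.54
D = 1 − ½ × 0.54 = 1 − 0.270 = 0.7300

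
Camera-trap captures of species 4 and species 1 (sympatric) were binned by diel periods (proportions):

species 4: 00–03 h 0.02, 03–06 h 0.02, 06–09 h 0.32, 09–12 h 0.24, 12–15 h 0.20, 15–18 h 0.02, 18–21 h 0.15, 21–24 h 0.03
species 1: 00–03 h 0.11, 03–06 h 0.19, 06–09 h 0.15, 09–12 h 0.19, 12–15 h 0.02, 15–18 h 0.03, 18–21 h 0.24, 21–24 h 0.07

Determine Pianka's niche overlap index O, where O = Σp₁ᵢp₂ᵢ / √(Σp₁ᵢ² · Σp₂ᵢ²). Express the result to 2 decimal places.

0.73

Σ p₁ᵢp₂ᵢ = 0.0022 + 0.0038 + 0.0480 + 0.0456 + 0.0040 + 0.0006 + 0.0360 + 0.0021 = 0.1423
Σp_1ᵢ² = 0.02² + 0.02² + 0.32² + 0.24² + 0.20² + 0.02² + 0.15² + 0.03² = 0.0004 + 0.0004 + 0.1024 + 0.0576 + 0.0400 + 0.0004 + 0.0225 + 0.0009 = 0.2246
Σp_2ᵢ² = 0.11² + 0.19² + 0.15² + 0.19² + 0.02² + 0.03² + 0.24² + 0.07² = 0.0121 + 0.0361 + 0.0225 + 0.0361 + 0.0004 + 0.0009 + 0.0576 + 0.0049 = 0.1706
O = 0.1423 / √(0.2246 × 0.1706) = 0.1423 / 0.19575 = 0.7269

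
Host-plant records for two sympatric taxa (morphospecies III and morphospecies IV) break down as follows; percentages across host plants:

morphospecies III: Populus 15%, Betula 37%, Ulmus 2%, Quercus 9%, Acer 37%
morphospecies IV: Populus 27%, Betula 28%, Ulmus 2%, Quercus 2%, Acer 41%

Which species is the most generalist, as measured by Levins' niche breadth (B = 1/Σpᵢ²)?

morphospecies III

Convert percentages to proportions (divide by 100).
Σp_IIIᵢ² = 0.15² + 0.37² + 0.02² + 0.09² + 0.37² = 0.0225 + 0.1369 + 0.0004 + 0.0081 + 0.1369 = 0.3048
B_III = 1 / 0.3048 = 3.2808
Σp_IVᵢ² = 0.27² + 0.28² + 0.02² + 0.02² + 0.41² = 0.0729 + 0.0784 + 0.0004 + 0.0004 + 0.1681 = 0.3202
B_IV = 1 / 0.3202 = 3.1230
Highest B → broadest niche (most generalist): morphospecies III (B = 3.28).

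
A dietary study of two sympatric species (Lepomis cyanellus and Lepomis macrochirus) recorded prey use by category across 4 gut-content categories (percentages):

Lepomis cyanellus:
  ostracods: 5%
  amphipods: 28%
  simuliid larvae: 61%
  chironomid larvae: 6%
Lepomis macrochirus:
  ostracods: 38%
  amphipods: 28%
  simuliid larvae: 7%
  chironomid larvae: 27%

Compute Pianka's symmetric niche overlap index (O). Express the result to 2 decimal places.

0.42

Convert percentages to proportions (divide by 100).
Σ p₁ᵢp₂ᵢ = 0.0190 + 0.0784 + 0.0427 + 0.0162 = 0.1563
Σp_1ᵢ² = 0.05² + 0.28² + 0.61² + 0.06² = 0.0025 + 0.0784 + 0.3721 + 0.0036 = 0.4566
Σp_2ᵢ² = 0.38² + 0.28² + 0.07² + 0.27² = 0.1444 + 0.0784 + 0.0049 + 0.0729 = 0.3006
O = 0.1563 / √(0.4566 × 0.3006) = 0.1563 / 0.37048 = 0.4219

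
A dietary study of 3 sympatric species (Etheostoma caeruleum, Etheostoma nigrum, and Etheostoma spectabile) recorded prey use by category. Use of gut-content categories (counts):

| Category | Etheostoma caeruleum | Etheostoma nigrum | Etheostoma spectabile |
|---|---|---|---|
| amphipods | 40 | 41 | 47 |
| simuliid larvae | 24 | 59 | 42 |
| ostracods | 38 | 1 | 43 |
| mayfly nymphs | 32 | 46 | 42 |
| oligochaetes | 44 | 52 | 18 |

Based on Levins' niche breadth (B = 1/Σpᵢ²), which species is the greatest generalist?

Etheostoma caeruleum

Proportions for Etheostoma caeruleum (n=178): 40/178=0.2247, 24/178=0.1348, 38/178=0.2135, 32/178=0.1798, 44/178=0.2472
Proportions for Etheostoma nigrum (n=199): 41/199=0.2060, 59/199=0.2965, 1/199=0.0050, 46/199=0.2312, 52/199=0.2613
Proportions for Etheostoma spectabile (n=192): 47/192=0.2448, 42/192=0.2188, 43/192=0.2240, 42/192=0.2188, 18/192=0.0938
Σp_caerᵢ² = 0.2247² + 0.1348² + 0.2135² + 0.1798² + 0.2472² = 0.050490 + 0.018171 + 0.045582 + 0.032328 + 0.061108 = 0.207679
B_caer = 1 / 0.207679 = 4.8151
Σp_nigrᵢ² = 0.2060² + 0.2965² + 0.0050² + 0.2312² + 0.2613² = 0.042436 + 0.087912 + 0.000025 + 0.053453 + 0.068278 = 0.252104
B_nigr = 1 / 0.252104 = 3.9666
Σp_specᵢ² = 0.2448² + 0.2188² + 0.2240² + 0.2188² + 0.0938² = 0.059927 + 0.047873 + 0.050176 + 0.047873 + 0.008798 = 0.214647
B_spec = 1 / 0.214647 = 4.6588
Highest B → broadest niche (most generalist): Etheostoma caeruleum (B = 4.82).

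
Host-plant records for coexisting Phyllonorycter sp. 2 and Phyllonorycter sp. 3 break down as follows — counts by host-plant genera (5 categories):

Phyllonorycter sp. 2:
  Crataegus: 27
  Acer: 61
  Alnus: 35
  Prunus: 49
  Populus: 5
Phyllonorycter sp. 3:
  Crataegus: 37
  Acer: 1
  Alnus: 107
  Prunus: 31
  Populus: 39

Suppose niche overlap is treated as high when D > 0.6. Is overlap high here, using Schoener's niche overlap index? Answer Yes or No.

Proportions for Phyllonorycter sp. 2 (n=177): 27/177=0.1525, 61/177=0.3446, 35/177=0.1977, 49/177=0.2768, 5/177=0.0282
Proportions for Phyllonorycter sp. 3 (n=215): 37/215=0.1721, 1/215=0.0047, 107/215=0.4977, 31/215=0.1442, 39/215=0.1814
Σ|p₁ᵢ − p₂ᵢ| = 0.0196 + 0.3399 + 0.3000 + 0.1326 + 0.1532 = 0.9453
D = 1 − ½ × 0.9453 = 1 − 0.47265 = 0.52735
D = 0.52735 < 0.6 → No.

No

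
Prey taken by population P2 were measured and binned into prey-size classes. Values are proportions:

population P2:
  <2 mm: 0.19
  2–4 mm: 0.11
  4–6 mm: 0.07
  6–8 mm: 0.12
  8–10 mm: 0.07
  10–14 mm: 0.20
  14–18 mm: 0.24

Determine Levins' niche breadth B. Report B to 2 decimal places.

Σpᵢ² = 0.19² + 0.11² + 0.07² + 0.12² + 0.07² + 0.20² + 0.24² = 0.0361 + 0.0121 + 0.0049 + 0.0144 + 0.0049 + 0.0400 + 0.0576 = 0.1700
B = 1 / 0.1700 = 5.8824

5.88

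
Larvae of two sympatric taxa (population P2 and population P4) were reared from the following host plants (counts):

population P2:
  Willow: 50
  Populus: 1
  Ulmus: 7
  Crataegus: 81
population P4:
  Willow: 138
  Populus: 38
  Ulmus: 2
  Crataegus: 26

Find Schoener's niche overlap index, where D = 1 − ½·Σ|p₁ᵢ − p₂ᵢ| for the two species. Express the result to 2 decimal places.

0.50

Proportions for population P2 (n=139): 50/139=0.3597, 1/139=0.0072, 7/139=0.0504, 81/139=0.5827
Proportions for population P4 (n=204): 138/204=0.6765, 38/204=0.1863, 2/204=0.0098, 26/204=0.1275
Σ|p₁ᵢ − p₂ᵢ| = 0.3168 + 0.1791 + 0.0406 + 0.4552 = 0.9917
D = 1 − ½ × 0.9917 = 1 − 0.49585 = 0.50415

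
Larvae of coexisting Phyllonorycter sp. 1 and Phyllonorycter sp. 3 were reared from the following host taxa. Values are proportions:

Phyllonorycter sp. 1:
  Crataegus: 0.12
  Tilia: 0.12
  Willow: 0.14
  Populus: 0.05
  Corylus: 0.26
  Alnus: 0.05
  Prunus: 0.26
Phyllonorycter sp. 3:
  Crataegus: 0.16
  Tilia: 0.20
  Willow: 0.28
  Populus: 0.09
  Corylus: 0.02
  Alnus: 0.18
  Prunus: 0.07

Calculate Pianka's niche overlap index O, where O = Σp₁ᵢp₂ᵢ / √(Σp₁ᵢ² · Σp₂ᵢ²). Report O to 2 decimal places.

0.63

Σ p₁ᵢp₂ᵢ = 0.0192 + 0.0240 + 0.0392 + 0.0045 + 0.0052 + 0.0090 + 0.0182 = 0.1193
Σp_1ᵢ² = 0.12² + 0.12² + 0.14² + 0.05² + 0.26² + 0.05² + 0.26² = 0.0144 + 0.0144 + 0.0196 + 0.0025 + 0.0676 + 0.0025 + 0.0676 = 0.1886
Σp_2ᵢ² = 0.16² + 0.20² + 0.28² + 0.09² + 0.02² + 0.18² + 0.07² = 0.0256 + 0.0400 + 0.0784 + 0.0081 + 0.0004 + 0.0324 + 0.0049 = 0.1898
O = 0.1193 / √(0.1886 × 0.1898) = 0.1193 / 0.18920 = 0.6305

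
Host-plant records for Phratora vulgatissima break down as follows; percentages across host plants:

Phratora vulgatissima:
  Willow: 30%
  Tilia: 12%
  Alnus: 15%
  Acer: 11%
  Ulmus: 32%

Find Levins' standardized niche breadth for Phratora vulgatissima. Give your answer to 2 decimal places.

Convert percentages to proportions (divide by 100).
Σpᵢ² = 0.30² + 0.12² + 0.15² + 0.11² + 0.32² = 0.0900 + 0.0144 + 0.0225 + 0.0121 + 0.1024 = 0.2414
B = 1 / 0.2414 = 4.1425
Bₛ = (B − 1)/(n − 1) = (4.1425 − 1)/(5 − 1) = 3.1425/4 = 0.7856

0.79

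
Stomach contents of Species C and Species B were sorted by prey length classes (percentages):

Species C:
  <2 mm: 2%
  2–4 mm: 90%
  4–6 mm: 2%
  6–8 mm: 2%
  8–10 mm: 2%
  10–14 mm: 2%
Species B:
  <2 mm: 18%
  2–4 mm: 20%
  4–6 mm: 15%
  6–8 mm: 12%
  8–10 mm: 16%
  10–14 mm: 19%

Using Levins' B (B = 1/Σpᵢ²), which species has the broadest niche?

Species B

Convert percentages to proportions (divide by 100).
Σp_Cᵢ² = 0.02² + 0.90² + 0.02² + 0.02² + 0.02² + 0.02² = 0.0004 + 0.8100 + 0.0004 + 0.0004 + 0.0004 + 0.0004 = 0.8120
B_C = 1 / 0.8120 = 1.2315
Σp_Bᵢ² = 0.18² + 0.20² + 0.15² + 0.12² + 0.16² + 0.19² = 0.0324 + 0.0400 + 0.0225 + 0.0144 + 0.0256 + 0.0361 = 0.1710
B_B = 1 / 0.1710 = 5.8480
Highest B → broadest niche (most generalist): Species B (B = 5.85).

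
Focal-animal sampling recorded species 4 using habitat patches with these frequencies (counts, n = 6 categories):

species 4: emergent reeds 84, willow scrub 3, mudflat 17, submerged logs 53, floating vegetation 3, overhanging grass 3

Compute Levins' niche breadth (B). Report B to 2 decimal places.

2.61

Proportions for species 4 (n=163): 84/163=0.5153, 3/163=0.0184, 17/163=0.1043, 53/163=0.3252, 3/163=0.0184, 3/163=0.0184
Σpᵢ² = 0.5153² + 0.0184² + 0.1043² + 0.3252² + 0.0184² + 0.0184² = 0.265534 + 0.000339 + 0.010878 + 0.105755 + 0.000339 + 0.000339 = 0.383184
B = 1 / 0.383184 = 2.6097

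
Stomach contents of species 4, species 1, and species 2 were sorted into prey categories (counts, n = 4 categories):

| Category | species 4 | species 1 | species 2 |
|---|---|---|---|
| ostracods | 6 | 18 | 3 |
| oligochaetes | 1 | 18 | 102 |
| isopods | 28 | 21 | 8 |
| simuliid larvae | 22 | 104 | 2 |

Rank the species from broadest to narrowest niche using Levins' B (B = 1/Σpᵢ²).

Proportions for species 4 (n=57): 6/57=0.1053, 1/57=0.0175, 28/57=0.4912, 22/57=0.3860
Proportions for species 1 (n=161): 18/161=0.1118, 18/161=0.1118, 21/161=0.1304, 104/161=0.6460
Proportions for species 2 (n=115): 3/115=0.0261, 102/115=0.8870, 8/115=0.0696, 2/115=0.0174
Σp_4ᵢ² = 0.1053² + 0.0175² + 0.4912² + 0.3860² = 0.011088 + 0.000306 + 0.241277 + 0.148996 = 0.401667
B_4 = 1 / 0.401667 = 2.4896
Σp_1ᵢ² = 0.1118² + 0.1118² + 0.1304² + 0.6460² = 0.012499 + 0.012499 + 0.017004 + 0.417316 = 0.459318
B_1 = 1 / 0.459318 = 2.1771
Σp_2ᵢ² = 0.0261² + 0.8870² + 0.0696² + 0.0174² = 0.000681 + 0.786769 + 0.004844 + 0.000303 = 0.792597
B_2 = 1 / 0.792597 = 1.2617
Ranking by B (broadest → narrowest): species 4 (2.49) > species 1 (2.18) > species 2 (1.26)

species 4 > species 1 > species 2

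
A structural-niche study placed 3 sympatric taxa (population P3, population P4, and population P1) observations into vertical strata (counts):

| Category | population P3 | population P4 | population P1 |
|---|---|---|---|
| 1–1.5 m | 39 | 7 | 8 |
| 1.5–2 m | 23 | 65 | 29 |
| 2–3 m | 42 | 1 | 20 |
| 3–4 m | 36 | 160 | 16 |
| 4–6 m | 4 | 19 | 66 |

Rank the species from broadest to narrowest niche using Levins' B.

population P3 > population P1 > population P4

Proportions for population P3 (n=144): 39/144=0.2708, 23/144=0.1597, 42/144=0.2917, 36/144=0.2500, 4/144=0.0278
Proportions for population P4 (n=252): 7/252=0.0278, 65/252=0.2579, 1/252=0.0040, 160/252=0.6349, 19/252=0.0754
Proportions for population P1 (n=139): 8/139=0.0576, 29/139=0.2086, 20/139=0.1439, 16/139=0.1151, 66/139=0.4748
Σp_P3ᵢ² = 0.2708² + 0.1597² + 0.2917² + 0.2500² + 0.0278² = 0.073333 + 0.025504 + 0.085089 + 0.062500 + 0.000773 = 0.247199
B_P3 = 1 / 0.247199 = 4.0453
Σp_P4ᵢ² = 0.0278² + 0.2579² + 0.0040² + 0.6349² + 0.0754² = 0.000773 + 0.066512 + 0.000016 + 0.403098 + 0.005685 = 0.476084
B_P4 = 1 / 0.476084 = 2.1005
Σp_P1ᵢ² = 0.0576² + 0.2086² + 0.1439² + 0.1151² + 0.4748² = 0.003318 + 0.043514 + 0.020707 + 0.013248 + 0.225435 = 0.306222
B_P1 = 1 / 0.306222 = 3.2656
Ranking by B (broadest → narrowest): population P3 (4.05) > population P1 (3.27) > population P4 (2.10)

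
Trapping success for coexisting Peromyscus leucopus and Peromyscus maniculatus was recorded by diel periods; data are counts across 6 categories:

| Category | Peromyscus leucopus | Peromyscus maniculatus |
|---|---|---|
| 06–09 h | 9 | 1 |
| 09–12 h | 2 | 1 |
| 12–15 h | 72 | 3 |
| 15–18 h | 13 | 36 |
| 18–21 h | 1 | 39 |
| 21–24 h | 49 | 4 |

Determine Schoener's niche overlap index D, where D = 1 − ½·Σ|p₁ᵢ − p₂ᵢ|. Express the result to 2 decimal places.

Proportions for Peromyscus leucopus (n=146): 9/146=0.0616, 2/146=0.0137, 72/146=0.4932, 13/146=0.0890, 1/146=0.0068, 49/146=0.3356
Proportions for Peromyscus maniculatus (n=84): 1/84=0.0119, 1/84=0.0119, 3/84=0.0357, 36/84=0.4286, 39/84=0.4643, 4/84=0.0476
Σ|p₁ᵢ − p₂ᵢ| = 0.0497 + 0.0018 + 0.4575 + 0.3396 + 0.4575 + 0.2880 = 1.5941
D = 1 − ½ × 1.5941 = 1 − 0.79705 = 0.20295

0.20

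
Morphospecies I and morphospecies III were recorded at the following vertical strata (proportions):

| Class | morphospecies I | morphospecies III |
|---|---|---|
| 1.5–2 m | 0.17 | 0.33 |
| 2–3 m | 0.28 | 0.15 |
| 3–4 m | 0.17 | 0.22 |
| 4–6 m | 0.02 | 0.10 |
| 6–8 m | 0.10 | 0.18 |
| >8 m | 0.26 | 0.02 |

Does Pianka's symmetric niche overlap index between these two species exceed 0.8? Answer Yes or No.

Σ p₁ᵢp₂ᵢ = 0.0561 + 0.0420 + 0.0374 + 0.0020 + 0.0180 + 0.0052 = 0.1607
Σp_1ᵢ² = 0.17² + 0.28² + 0.17² + 0.02² + 0.10² + 0.26² = 0.0289 + 0.0784 + 0.0289 + 0.0004 + 0.0100 + 0.0676 = 0.2142
Σp_2ᵢ² = 0.33² + 0.15² + 0.22² + 0.10² + 0.18² + 0.02² = 0.1089 + 0.0225 + 0.0484 + 0.0100 + 0.0324 + 0.0004 = 0.2226
O = 0.1607 / √(0.2142 × 0.2226) = 0.1607 / 0.21836 = 0.7359
O = 0.7359 < 0.8 → No.

No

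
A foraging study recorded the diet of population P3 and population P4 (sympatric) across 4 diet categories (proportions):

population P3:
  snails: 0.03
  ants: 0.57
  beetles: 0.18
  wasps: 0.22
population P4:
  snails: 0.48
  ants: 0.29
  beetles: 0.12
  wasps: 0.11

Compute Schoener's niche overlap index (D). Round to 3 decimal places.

Σ|p₁ᵢ − p₂ᵢ| = 0.45 + 0.28 + 0.06 + 0.11 = 0.90
D = 1 − ½ × 0.90 = 1 − 0.450 = 0.55000

0.550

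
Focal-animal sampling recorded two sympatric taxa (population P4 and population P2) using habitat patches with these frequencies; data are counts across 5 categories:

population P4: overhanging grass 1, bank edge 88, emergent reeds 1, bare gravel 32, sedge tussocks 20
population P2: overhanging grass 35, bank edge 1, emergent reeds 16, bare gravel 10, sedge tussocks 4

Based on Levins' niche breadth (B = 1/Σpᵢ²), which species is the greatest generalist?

Proportions for population P4 (n=142): 1/142=0.0070, 88/142=0.6197, 1/142=0.0070, 32/142=0.2254, 20/142=0.1408
Proportions for population P2 (n=66): 35/66=0.5303, 1/66=0.0152, 16/66=0.2424, 10/66=0.1515, 4/66=0.0606
Σp_P4ᵢ² = 0.0070² + 0.6197² + 0.0070² + 0.2254² + 0.1408² = 0.000049 + 0.384028 + 0.000049 + 0.050805 + 0.019825 = 0.454756
B_P4 = 1 / 0.454756 = 2.1990
Σp_P2ᵢ² = 0.5303² + 0.0152² + 0.2424² + 0.1515² + 0.0606² = 0.281218 + 0.000231 + 0.058758 + 0.022952 + 0.003672 = 0.366831
B_P2 = 1 / 0.366831 = 2.7261
Highest B → broadest niche (most generalist): population P2 (B = 2.73).

population P2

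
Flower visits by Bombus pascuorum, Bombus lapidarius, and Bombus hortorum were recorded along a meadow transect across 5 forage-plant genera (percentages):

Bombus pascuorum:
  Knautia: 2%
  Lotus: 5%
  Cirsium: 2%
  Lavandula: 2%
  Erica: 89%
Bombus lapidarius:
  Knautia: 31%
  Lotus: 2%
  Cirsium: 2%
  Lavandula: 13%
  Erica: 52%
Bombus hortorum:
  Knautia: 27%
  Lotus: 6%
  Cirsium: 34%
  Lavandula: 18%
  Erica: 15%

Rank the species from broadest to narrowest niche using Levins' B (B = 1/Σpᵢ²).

Convert percentages to proportions (divide by 100).
Σp_pascᵢ² = 0.02² + 0.05² + 0.02² + 0.02² + 0.89² = 0.0004 + 0.0025 + 0.0004 + 0.0004 + 0.7921 = 0.7958
B_pasc = 1 / 0.7958 = 1.2566
Σp_lapiᵢ² = 0.31² + 0.02² + 0.02² + 0.13² + 0.52² = 0.0961 + 0.0004 + 0.0004 + 0.0169 + 0.2704 = 0.3842
B_lapi = 1 / 0.3842 = 2.6028
Σp_hortᵢ² = 0.27² + 0.06² + 0.34² + 0.18² + 0.15² = 0.0729 + 0.0036 + 0.1156 + 0.0324 + 0.0225 = 0.2470
B_hort = 1 / 0.2470 = 4.0486
Ranking by B (broadest → narrowest): Bombus hortorum (4.05) > Bombus lapidarius (2.60) > Bombus pascuorum (1.26)

Bombus hortorum > Bombus lapidarius > Bombus pascuorum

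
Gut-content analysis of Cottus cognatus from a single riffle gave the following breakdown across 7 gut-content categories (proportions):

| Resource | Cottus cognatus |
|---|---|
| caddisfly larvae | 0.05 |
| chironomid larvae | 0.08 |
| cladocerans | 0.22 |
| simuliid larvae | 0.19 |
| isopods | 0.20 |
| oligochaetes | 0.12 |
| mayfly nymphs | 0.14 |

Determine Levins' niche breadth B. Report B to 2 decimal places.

Σpᵢ² = 0.05² + 0.08² + 0.22² + 0.19² + 0.20² + 0.12² + 0.14² = 0.0025 + 0.0064 + 0.0484 + 0.0361 + 0.0400 + 0.0144 + 0.0196 = 0.1674
B = 1 / 0.1674 = 5.9737

5.97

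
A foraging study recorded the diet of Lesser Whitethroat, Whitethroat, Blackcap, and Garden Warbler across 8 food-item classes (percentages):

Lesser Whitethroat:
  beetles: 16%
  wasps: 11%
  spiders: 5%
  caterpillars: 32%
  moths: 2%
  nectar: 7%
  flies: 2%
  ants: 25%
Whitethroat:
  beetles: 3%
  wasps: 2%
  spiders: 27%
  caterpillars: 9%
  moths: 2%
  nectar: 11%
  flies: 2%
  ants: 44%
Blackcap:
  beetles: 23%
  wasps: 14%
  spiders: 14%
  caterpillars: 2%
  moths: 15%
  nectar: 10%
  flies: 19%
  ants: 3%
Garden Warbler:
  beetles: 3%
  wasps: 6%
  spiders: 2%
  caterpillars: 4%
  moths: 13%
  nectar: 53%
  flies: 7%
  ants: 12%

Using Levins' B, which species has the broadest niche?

Blackcap

Convert percentages to proportions (divide by 100).
Σp_Lessᵢ² = 0.16² + 0.11² + 0.05² + 0.32² + 0.02² + 0.07² + 0.02² + 0.25² = 0.0256 + 0.0121 + 0.0025 + 0.1024 + 0.0004 + 0.0049 + 0.0004 + 0.0625 = 0.2108
B_Less = 1 / 0.2108 = 4.7438
Σp_Whitᵢ² = 0.03² + 0.02² + 0.27² + 0.09² + 0.02² + 0.11² + 0.02² + 0.44² = 0.0009 + 0.0004 + 0.0729 + 0.0081 + 0.0004 + 0.0121 + 0.0004 + 0.1936 = 0.2888
B_Whit = 1 / 0.2888 = 3.4626
Σp_Blacᵢ² = 0.23² + 0.14² + 0.14² + 0.02² + 0.15² + 0.10² + 0.19² + 0.03² = 0.0529 + 0.0196 + 0.0196 + 0.0004 + 0.0225 + 0.0100 + 0.0361 + 0.0009 = 0.1620
B_Blac = 1 / 0.1620 = 6.1728
Σp_Gardᵢ² = 0.03² + 0.06² + 0.02² + 0.04² + 0.13² + 0.53² + 0.07² + 0.12² = 0.0009 + 0.0036 + 0.0004 + 0.0016 + 0.0169 + 0.2809 + 0.0049 + 0.0144 = 0.3236
B_Gard = 1 / 0.3236 = 3.0902
Highest B → broadest niche (most generalist): Blackcap (B = 6.17).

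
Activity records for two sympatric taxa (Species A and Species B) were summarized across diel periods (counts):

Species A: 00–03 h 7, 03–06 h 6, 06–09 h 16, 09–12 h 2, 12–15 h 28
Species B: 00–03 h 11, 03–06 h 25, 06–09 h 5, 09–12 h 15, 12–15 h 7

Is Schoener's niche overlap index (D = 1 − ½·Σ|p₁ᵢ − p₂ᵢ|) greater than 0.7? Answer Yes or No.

No

Proportions for Species A (n=59): 7/59=0.1186, 6/59=0.1017, 16/59=0.2712, 2/59=0.0339, 28/59=0.4746
Proportions for Species B (n=63): 11/63=0.1746, 25/63=0.3968, 5/63=0.0794, 15/63=0.2381, 7/63=0.1111
Σ|p₁ᵢ − p₂ᵢ| = 0.0560 + 0.2951 + 0.1918 + 0.2042 + 0.3635 = 1.1106
D = 1 − ½ × 1.1106 = 1 − 0.55530 = 0.44470
D = 0.44470 < 0.7 → No.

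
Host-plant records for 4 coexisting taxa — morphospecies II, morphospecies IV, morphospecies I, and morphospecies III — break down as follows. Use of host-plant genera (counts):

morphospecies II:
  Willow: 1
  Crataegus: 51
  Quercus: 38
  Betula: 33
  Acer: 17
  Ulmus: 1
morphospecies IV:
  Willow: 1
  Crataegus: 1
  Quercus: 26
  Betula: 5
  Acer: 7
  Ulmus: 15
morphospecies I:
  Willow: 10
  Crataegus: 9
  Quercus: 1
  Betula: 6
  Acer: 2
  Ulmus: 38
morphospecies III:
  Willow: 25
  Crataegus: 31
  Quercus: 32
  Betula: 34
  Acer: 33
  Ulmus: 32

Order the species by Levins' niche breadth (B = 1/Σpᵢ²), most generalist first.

morphospecies III > morphospecies II > morphospecies IV > morphospecies I

Proportions for morphospecies II (n=141): 1/141=0.0071, 51/141=0.3617, 38/141=0.2695, 33/141=0.2340, 17/141=0.1206, 1/141=0.0071
Proportions for morphospecies IV (n=55): 1/55=0.0182, 1/55=0.0182, 26/55=0.4727, 5/55=0.0909, 7/55=0.1273, 15/55=0.2727
Proportions for morphospecies I (n=66): 10/66=0.1515, 9/66=0.1364, 1/66=0.0152, 6/66=0.0909, 2/66=0.0303, 38/66=0.5758
Proportions for morphospecies III (n=187): 25/187=0.1337, 31/187=0.1658, 32/187=0.1711, 34/187=0.1818, 33/187=0.1765, 32/187=0.1711
Σp_IIᵢ² = 0.0071² + 0.3617² + 0.2695² + 0.2340² + 0.1206² + 0.0071² = 0.000050 + 0.130827 + 0.072630 + 0.054756 + 0.014544 + 0.000050 = 0.272857
B_II = 1 / 0.272857 = 3.6649
Σp_IVᵢ² = 0.0182² + 0.0182² + 0.4727² + 0.0909² + 0.1273² + 0.2727² = 0.000331 + 0.000331 + 0.223445 + 0.008263 + 0.016205 + 0.074365 = 0.322940
B_IV = 1 / 0.322940 = 3.0966
Σp_Iᵢ² = 0.1515² + 0.1364² + 0.0152² + 0.0909² + 0.0303² + 0.5758² = 0.022952 + 0.018605 + 0.000231 + 0.008263 + 0.000918 + 0.331546 = 0.382515
B_I = 1 / 0.382515 = 2.6143
Σp_IIIᵢ² = 0.1337² + 0.1658² + 0.1711² + 0.1818² + 0.1765² + 0.1711² = 0.017876 + 0.027490 + 0.029275 + 0.033051 + 0.031152 + 0.029275 = 0.168119
B_III = 1 / 0.168119 = 5.9482
Ranking by B (broadest → narrowest): morphospecies III (5.95) > morphospecies II (3.66) > morphospecies IV (3.10) > morphospecies I (2.61)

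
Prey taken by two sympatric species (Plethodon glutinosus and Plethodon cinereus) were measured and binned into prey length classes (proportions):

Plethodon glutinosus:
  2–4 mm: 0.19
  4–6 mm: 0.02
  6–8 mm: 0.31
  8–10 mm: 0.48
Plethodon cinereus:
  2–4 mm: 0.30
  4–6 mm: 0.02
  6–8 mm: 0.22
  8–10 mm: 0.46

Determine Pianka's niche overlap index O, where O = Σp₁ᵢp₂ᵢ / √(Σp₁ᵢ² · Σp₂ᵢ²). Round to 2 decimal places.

0.97

Σ p₁ᵢp₂ᵢ = 0.0570 + 0.0004 + 0.0682 + 0.2208 = 0.3464
Σp_1ᵢ² = 0.19² + 0.02² + 0.31² + 0.48² = 0.0361 + 0.0004 + 0.0961 + 0.2304 = 0.3630
Σp_2ᵢ² = 0.30² + 0.02² + 0.22² + 0.46² = 0.0900 + 0.0004 + 0.0484 + 0.2116 = 0.3504
O = 0.3464 / √(0.3630 × 0.3504) = 0.3464 / 0.35664 = 0.9713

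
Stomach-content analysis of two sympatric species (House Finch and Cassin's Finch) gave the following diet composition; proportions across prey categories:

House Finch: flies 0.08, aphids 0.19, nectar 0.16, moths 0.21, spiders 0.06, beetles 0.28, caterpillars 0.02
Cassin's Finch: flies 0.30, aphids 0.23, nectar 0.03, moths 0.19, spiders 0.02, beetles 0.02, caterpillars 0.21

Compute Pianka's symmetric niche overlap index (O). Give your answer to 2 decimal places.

Σ p₁ᵢp₂ᵢ = 0.0240 + 0.0437 + 0.0048 + 0.0399 + 0.0012 + 0.0056 + 0.0042 = 0.1234
Σp_1ᵢ² = 0.08² + 0.19² + 0.16² + 0.21² + 0.06² + 0.28² + 0.02² = 0.0064 + 0.0361 + 0.0256 + 0.0441 + 0.0036 + 0.0784 + 0.0004 = 0.1946
Σp_2ᵢ² = 0.30² + 0.23² + 0.03² + 0.19² + 0.02² + 0.02² + 0.21² = 0.0900 + 0.0529 + 0.0009 + 0.0361 + 0.0004 + 0.0004 + 0.0441 = 0.2248
O = 0.1234 / √(0.1946 × 0.2248) = 0.1234 / 0.20916 = 0.5900

0.59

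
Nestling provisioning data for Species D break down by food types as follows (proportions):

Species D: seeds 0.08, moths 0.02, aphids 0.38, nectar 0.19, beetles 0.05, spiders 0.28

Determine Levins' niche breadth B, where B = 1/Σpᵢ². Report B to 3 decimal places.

Σpᵢ² = 0.08² + 0.02² + 0.38² + 0.19² + 0.05² + 0.28² = 0.0064 + 0.0004 + 0.1444 + 0.0361 + 0.0025 + 0.0784 = 0.2682
B = 1 / 0.2682 = 3.72856

3.729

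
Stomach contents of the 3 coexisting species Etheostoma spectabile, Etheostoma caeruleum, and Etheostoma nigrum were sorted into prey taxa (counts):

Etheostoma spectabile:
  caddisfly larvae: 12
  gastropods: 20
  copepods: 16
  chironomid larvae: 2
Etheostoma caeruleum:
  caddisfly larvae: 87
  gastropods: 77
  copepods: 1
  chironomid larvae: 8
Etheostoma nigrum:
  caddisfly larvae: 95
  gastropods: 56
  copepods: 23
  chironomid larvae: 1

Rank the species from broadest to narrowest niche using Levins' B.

Etheostoma spectabile > Etheostoma nigrum > Etheostoma caeruleum

Proportions for Etheostoma spectabile (n=50): 12/50=0.2400, 20/50=0.4000, 16/50=0.3200, 2/50=0.0400
Proportions for Etheostoma caeruleum (n=173): 87/173=0.5029, 77/173=0.4451, 1/173=0.0058, 8/173=0.0462
Proportions for Etheostoma nigrum (n=175): 95/175=0.5429, 56/175=0.3200, 23/175=0.1314, 1/175=0.0057
Σp_specᵢ² = 0.2400² + 0.4000² + 0.3200² + 0.0400² = 0.057600 + 0.160000 + 0.102400 + 0.001600 = 0.321600
B_spec = 1 / 0.321600 = 3.1095
Σp_caerᵢ² = 0.5029² + 0.4451² + 0.0058² + 0.0462² = 0.252908 + 0.198114 + 0.000034 + 0.002134 = 0.453190
B_caer = 1 / 0.453190 = 2.2066
Σp_nigrᵢ² = 0.5429² + 0.3200² + 0.1314² + 0.0057² = 0.294740 + 0.102400 + 0.017266 + 0.000032 = 0.414438
B_nigr = 1 / 0.414438 = 2.4129
Ranking by B (broadest → narrowest): Etheostoma spectabile (3.11) > Etheostoma nigrum (2.41) > Etheostoma caeruleum (2.21)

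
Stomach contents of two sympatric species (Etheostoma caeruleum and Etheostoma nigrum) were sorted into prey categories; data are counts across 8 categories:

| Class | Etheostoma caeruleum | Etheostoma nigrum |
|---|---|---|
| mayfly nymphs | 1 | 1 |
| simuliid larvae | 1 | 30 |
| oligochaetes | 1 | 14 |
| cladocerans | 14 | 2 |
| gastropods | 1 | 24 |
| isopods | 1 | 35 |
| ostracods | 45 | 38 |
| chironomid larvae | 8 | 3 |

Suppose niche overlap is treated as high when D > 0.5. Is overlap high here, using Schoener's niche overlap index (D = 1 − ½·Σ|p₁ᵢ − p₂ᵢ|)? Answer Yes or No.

Proportions for Etheostoma caeruleum (n=72): 1/72=0.0139, 1/72=0.0139, 1/72=0.0139, 14/72=0.1944, 1/72=0.0139, 1/72=0.0139, 45/72=0.6250, 8/72=0.1111
Proportions for Etheostoma nigrum (n=147): 1/147=0.0068, 30/147=0.2041, 14/147=0.0952, 2/147=0.0136, 24/147=0.1633, 35/147=0.2381, 38/147=0.2585, 3/147=0.0204
Σ|p₁ᵢ − p₂ᵢ| = 0.0071 + 0.1902 + 0.0813 + 0.1808 + 0.1494 + 0.2242 + 0.3665 + 0.0907 = 1.2902
D = 1 − ½ × 1.2902 = 1 − 0.64510 = 0.35490
D = 0.35490 < 0.5 → No.

No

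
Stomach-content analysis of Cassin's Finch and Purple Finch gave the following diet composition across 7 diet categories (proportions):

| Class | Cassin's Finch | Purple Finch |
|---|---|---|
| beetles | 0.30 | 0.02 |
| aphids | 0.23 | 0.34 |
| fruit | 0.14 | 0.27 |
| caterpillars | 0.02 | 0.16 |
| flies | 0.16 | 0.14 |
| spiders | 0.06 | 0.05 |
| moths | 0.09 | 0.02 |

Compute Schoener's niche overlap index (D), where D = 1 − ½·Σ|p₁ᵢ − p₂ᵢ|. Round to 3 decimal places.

Σ|p₁ᵢ − p₂ᵢ| = 0.28 + 0.11 + 0.13 + 0.14 + 0.02 + 0.01 + 0.07 = 0.76
D = 1 − ½ × 0.76 = 1 − 0.380 = 0.62000

0.620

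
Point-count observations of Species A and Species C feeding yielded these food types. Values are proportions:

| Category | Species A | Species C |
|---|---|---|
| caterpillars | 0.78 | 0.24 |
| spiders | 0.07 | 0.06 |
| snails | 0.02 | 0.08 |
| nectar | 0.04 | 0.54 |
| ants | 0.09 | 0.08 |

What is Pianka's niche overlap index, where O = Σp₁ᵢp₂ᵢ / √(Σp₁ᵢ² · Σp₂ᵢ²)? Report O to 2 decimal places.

0.46

Σ p₁ᵢp₂ᵢ = 0.1872 + 0.0042 + 0.0016 + 0.0216 + 0.0072 = 0.2218
Σp_1ᵢ² = 0.78² + 0.07² + 0.02² + 0.04² + 0.09² = 0.6084 + 0.0049 + 0.0004 + 0.0016 + 0.0081 = 0.6234
Σp_2ᵢ² = 0.24² + 0.06² + 0.08² + 0.54² + 0.08² = 0.0576 + 0.0036 + 0.0064 + 0.2916 + 0.0064 = 0.3656
O = 0.2218 / √(0.6234 × 0.3656) = 0.2218 / 0.47740 = 0.4646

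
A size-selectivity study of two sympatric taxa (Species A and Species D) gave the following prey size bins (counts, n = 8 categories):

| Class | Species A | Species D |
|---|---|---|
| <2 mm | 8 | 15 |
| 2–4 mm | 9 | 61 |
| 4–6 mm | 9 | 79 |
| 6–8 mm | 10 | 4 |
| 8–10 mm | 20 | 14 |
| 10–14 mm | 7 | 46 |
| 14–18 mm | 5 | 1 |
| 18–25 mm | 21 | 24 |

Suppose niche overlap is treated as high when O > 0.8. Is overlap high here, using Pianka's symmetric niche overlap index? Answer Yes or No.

Proportions for Species A (n=89): 8/89=0.0899, 9/89=0.1011, 9/89=0.1011, 10/89=0.1124, 20/89=0.2247, 7/89=0.0787, 5/89=0.0562, 21/89=0.2360
Proportions for Species D (n=244): 15/244=0.0615, 61/244=0.2500, 79/244=0.3238, 4/244=0.0164, 14/244=0.0574, 46/244=0.1885, 1/244=0.0041, 24/244=0.0984
Σ p₁ᵢp₂ᵢ = 0.005529 + 0.025275 + 0.032736 + 0.001843 + 0.012898 + 0.014835 + 0.000230 + 0.023222 = 0.116568
Σp_1ᵢ² = 0.0899² + 0.1011² + 0.1011² + 0.1124² + 0.2247² + 0.0787² + 0.0562² + 0.2360² = 0.008082 + 0.010221 + 0.010221 + 0.012634 + 0.050490 + 0.006194 + 0.003158 + 0.055696 = 0.156696
Σp_2ᵢ² = 0.0615² + 0.2500² + 0.3238² + 0.0164² + 0.0574² + 0.1885² + 0.0041² + 0.0984² = 0.003782 + 0.062500 + 0.104846 + 0.000269 + 0.003295 + 0.035532 + 0.000017 + 0.009683 = 0.219924
O = 0.116568 / √(0.156696 × 0.219924) = 0.116568 / 0.1856373 = 0.6279
O = 0.6279 < 0.8 → No.

No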